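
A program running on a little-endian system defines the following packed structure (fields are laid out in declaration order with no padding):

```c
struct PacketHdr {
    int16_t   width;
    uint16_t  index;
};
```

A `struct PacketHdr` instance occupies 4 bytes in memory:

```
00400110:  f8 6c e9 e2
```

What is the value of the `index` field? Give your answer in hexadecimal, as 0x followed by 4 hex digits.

`index` follows `width` (2 bytes), so it starts at byte offset 2 and occupies 2 bytes.
Bytes at offsets 2..3: E9 E2.
Little-endian: lowest address holds the least-significant byte.
Reassemble most-significant byte first: E2 E9 → 0xE2E9.

0xE2E9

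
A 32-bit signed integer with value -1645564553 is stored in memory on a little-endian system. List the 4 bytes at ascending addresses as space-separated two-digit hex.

77 AD EA 9D

Two's complement of -1645564553 in 32 bits: 1645564553 = 0x62155289; invert → 0x9DEAAD76; add 1 → 0x9DEAAD77.
Split into bytes (most-significant first): 9D EA AD 77.
In little-endian order the low byte comes first in memory.
So at ascending addresses the bytes are 77 AD EA 9D.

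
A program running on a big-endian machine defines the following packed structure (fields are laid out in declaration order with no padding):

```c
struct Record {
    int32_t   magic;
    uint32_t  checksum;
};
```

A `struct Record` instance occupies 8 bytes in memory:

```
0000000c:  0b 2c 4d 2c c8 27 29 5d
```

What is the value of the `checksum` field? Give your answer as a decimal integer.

3358009693

`checksum` follows `magic` (4 bytes), so it starts at byte offset 4 and occupies 4 bytes.
Bytes at offsets 4..7: C8 27 29 5D.
Big-endian stores the most-significant byte at the lowest address.
The bytes are already most-significant first: 0xC827295D.
0xC827295D = 3358009693.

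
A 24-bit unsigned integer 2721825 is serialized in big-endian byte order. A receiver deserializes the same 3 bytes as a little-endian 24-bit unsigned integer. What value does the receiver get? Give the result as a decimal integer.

2721825 in 24-bit hexadecimal is 0x298821.
Stored big-endian, the bytes at ascending addresses are 29 88 21.
Read back as little-endian, the first byte is least significant, giving 0x218829.
0x218829 = 2197545.

2197545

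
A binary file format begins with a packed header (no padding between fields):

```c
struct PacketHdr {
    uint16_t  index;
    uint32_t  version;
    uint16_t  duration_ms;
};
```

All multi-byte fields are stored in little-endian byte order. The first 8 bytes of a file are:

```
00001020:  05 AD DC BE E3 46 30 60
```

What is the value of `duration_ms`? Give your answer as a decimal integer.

24624

`duration_ms` follows `index` (2 B), `version` (4 B), so it starts at offset 2 + 4 = 6 and occupies 2 bytes.
Bytes at offsets 6..7: 30 60.
Little-endian stores the least-significant byte at the lowest address.
Reassemble most-significant byte first: 60 30 → 0x6030.
0x6030 = 24624.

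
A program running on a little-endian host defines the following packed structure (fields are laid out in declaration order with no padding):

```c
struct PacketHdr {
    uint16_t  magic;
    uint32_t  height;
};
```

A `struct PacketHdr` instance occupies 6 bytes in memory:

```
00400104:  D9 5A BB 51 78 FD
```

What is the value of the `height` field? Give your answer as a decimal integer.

`height` follows `magic` (2 bytes), so it starts at byte offset 2 and occupies 4 bytes.
Bytes at offsets 2..5: BB 51 78 FD.
In little-endian order the low byte comes first in memory.
Reassemble most-significant byte first: FD 78 51 BB → 0xFD7851BB.
0xFD7851BB = 4252520891.

4252520891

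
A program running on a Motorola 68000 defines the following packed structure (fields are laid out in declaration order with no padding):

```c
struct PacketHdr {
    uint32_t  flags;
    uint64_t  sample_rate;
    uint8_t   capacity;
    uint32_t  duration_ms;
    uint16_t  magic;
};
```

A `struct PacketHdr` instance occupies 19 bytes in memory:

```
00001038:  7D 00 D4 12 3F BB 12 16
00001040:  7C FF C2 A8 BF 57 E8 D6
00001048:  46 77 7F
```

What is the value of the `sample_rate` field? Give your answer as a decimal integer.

4592284132830069416

`sample_rate` follows `flags` (4 bytes), so it starts at byte offset 4 and occupies 8 bytes.
Bytes at offsets 4..11: 3F BB 12 16 7C FF C2 A8.
Big-endian: lowest address holds the most-significant byte.
The bytes are already most-significant first: 0x3FBB12167CFFC2A8.
0x3FBB12167CFFC2A8 = 4592284132830069416.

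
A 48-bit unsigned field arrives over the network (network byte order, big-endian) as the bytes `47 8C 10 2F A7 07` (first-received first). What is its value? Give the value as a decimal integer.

78666892551943

In big-endian order the high byte comes first in memory.
The bytes are already most-significant first: 0x478C102FA707.
0x478C102FA707 = 78666892551943.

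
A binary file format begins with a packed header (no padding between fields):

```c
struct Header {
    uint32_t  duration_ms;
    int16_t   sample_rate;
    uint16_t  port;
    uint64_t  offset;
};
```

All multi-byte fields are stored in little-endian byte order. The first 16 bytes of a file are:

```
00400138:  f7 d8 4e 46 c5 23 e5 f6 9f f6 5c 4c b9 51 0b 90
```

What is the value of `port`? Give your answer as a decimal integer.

63205

`port` follows `duration_ms` (4 B), `sample_rate` (2 B), so it starts at offset 4 + 2 = 6 and occupies 2 bytes.
Bytes at offsets 6..7: E5 F6.
Little-endian stores the least-significant byte at the lowest address.
Reassemble most-significant byte first: F6 E5 → 0xF6E5.
0xF6E5 = 63205.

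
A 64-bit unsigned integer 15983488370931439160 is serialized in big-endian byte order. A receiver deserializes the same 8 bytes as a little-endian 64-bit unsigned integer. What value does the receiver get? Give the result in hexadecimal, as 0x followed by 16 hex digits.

0x3896F43CFDC1D0DD

15983488370931439160 in 64-bit hexadecimal is 0xDDD0C1FD3CF49638.
Stored big-endian, the bytes at ascending addresses are DD D0 C1 FD 3C F4 96 38.
Read back as little-endian, the first byte is least significant, giving 0x3896F43CFDC1D0DD.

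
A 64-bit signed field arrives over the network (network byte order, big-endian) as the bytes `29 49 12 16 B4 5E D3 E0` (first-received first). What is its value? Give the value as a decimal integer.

2974928917579617248

Big-endian: lowest address holds the most-significant byte.
The bytes are already most-significant first: 0x29491216B45ED3E0.
0x29491216B45ED3E0 = 2974928917579617248.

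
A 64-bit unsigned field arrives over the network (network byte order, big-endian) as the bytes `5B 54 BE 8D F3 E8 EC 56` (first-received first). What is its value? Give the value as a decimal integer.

Big-endian: lowest address holds the most-significant byte.
The bytes are already most-significant first: 0x5B54BE8DF3E8EC56.
0x5B54BE8DF3E8EC56 = 6581094472386931798.

6581094472386931798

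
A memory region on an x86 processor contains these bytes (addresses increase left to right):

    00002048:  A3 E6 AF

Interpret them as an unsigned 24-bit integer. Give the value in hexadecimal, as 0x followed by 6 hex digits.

Little-endian: lowest address holds the least-significant byte.
Reassemble most-significant byte first: AF E6 A3 → 0xAFE6A3.

0xAFE6A3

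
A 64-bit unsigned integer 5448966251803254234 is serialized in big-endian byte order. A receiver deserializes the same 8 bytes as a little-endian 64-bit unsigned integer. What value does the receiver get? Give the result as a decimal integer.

15716950992825982539

5448966251803254234 in 64-bit hexadecimal is 0x4B9E9DEFA7D31DDA.
Stored big-endian, the bytes at ascending addresses are 4B 9E 9D EF A7 D3 1D DA.
Read back as little-endian, the first byte is least significant, giving 0xDA1DD3A7EF9D9E4B.
0xDA1DD3A7EF9D9E4B = 15716950992825982539.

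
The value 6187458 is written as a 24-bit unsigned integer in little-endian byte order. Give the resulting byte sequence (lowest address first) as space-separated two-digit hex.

C2 69 5E

6187458 in hexadecimal, padded to 24 bits, is 0x5E69C2.
Split into bytes (most-significant first): 5E 69 C2.
In little-endian order the low byte comes first in memory.
So at ascending addresses the bytes are C2 69 5E.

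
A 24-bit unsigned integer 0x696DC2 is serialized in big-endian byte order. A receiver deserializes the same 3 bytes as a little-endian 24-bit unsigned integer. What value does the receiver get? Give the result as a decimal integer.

Stored big-endian, the bytes at ascending addresses are 69 6D C2.
Read back as little-endian, the first byte is least significant, giving 0xC26D69.
0xC26D69 = 12741993.

12741993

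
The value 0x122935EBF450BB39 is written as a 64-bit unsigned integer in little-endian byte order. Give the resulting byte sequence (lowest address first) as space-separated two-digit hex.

Split into bytes (most-significant first): 12 29 35 EB F4 50 BB 39.
In little-endian order the low byte comes first in memory.
So at ascending addresses the bytes are 39 BB 50 F4 EB 35 29 12.

39 BB 50 F4 EB 35 29 12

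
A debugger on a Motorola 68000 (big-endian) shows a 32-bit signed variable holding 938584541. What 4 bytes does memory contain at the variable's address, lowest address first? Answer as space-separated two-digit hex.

37 F1 A9 DD

938584541 in hexadecimal, padded to 32 bits, is 0x37F1A9DD.
Split into bytes (most-significant first): 37 F1 A9 DD.
Big-endian: lowest address holds the most-significant byte.
So the memory order matches the most-significant-first order: 37 F1 A9 DD.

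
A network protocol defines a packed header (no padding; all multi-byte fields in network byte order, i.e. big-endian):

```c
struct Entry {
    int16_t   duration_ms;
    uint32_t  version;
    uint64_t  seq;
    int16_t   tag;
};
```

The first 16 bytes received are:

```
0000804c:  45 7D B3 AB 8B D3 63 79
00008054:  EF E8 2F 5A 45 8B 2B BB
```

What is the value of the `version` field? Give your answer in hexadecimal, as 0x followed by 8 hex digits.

`version` follows `duration_ms` (2 bytes), so it starts at byte offset 2 and occupies 4 bytes.
Bytes at offsets 2..5: B3 AB 8B D3.
Big-endian stores the most-significant byte at the lowest address.
The bytes are already most-significant first: 0xB3AB8BD3.

0xB3AB8BD3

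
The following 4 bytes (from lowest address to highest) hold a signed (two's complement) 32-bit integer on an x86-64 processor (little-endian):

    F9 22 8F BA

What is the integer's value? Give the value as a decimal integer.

-1165024519

In little-endian order the low byte comes first in memory.
Reassemble most-significant byte first: BA 8F 22 F9 → 0xBA8F22F9.
Top bit is set, so as a signed 32-bit value this is 0xBA8F22F9 − 2^32 = -1165024519.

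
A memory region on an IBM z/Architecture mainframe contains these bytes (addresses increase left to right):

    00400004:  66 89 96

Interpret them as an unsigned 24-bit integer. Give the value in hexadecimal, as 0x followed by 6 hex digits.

0x668996

Big-endian: lowest address holds the most-significant byte.
The bytes are already most-significant first: 0x668996.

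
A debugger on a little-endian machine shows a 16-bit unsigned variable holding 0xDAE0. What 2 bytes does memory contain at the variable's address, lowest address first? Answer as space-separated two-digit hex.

Split into bytes (most-significant first): DA E0.
Little-endian: lowest address holds the least-significant byte.
So at ascending addresses the bytes are E0 DA.

E0 DA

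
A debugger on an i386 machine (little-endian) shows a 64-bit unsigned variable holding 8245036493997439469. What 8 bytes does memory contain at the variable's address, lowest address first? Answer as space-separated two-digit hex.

8245036493997439469 in hexadecimal, padded to 64 bits, is 0x726C4101D8D979ED.
Split into bytes (most-significant first): 72 6C 41 01 D8 D9 79 ED.
In little-endian order the low byte comes first in memory.
So at ascending addresses the bytes are ED 79 D9 D8 01 41 6C 72.

ED 79 D9 D8 01 41 6C 72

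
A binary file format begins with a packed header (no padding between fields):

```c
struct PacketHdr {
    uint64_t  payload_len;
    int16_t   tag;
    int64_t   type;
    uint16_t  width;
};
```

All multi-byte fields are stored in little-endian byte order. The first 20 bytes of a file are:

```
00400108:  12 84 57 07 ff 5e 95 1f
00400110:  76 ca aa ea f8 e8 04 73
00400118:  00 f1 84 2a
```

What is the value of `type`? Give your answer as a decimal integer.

-1080737445643228502

`type` follows `payload_len` (8 B), `tag` (2 B), so it starts at offset 8 + 2 = 10 and occupies 8 bytes.
Bytes at offsets 10..17: AA EA F8 E8 04 73 00 F1.
Little-endian stores the least-significant byte at the lowest address.
Reassemble most-significant byte first: F1 00 73 04 E8 F8 EA AA → 0xF1007304E8F8EAAA.
Top bit is set, so as a signed 64-bit value this is 0xF1007304E8F8EAAA − 2^64 = -1080737445643228502.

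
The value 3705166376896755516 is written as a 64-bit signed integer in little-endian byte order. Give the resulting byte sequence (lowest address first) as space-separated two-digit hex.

3705166376896755516 in hexadecimal, padded to 64 bits, is 0x336B653060A6F73C.
Split into bytes (most-significant first): 33 6B 65 30 60 A6 F7 3C.
Little-endian stores the least-significant byte at the lowest address.
So at ascending addresses the bytes are 3C F7 A6 60 30 65 6B 33.

3C F7 A6 60 30 65 6B 33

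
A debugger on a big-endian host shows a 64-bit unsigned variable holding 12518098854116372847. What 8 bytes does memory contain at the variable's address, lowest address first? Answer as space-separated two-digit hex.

AD B9 38 95 86 D4 B1 6F

12518098854116372847 in hexadecimal, padded to 64 bits, is 0xADB9389586D4B16F.
Split into bytes (most-significant first): AD B9 38 95 86 D4 B1 6F.
Big-endian: lowest address holds the most-significant byte.
So the memory order matches the most-significant-first order: AD B9 38 95 86 D4 B1 6F.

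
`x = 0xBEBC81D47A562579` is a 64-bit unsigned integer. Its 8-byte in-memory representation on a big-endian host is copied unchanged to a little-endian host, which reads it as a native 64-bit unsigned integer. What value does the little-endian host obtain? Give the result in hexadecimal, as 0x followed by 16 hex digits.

Stored big-endian, the bytes at ascending addresses are BE BC 81 D4 7A 56 25 79.
Read back as little-endian, the first byte is least significant, giving 0x7925567AD481BCBE.

0x7925567AD481BCBE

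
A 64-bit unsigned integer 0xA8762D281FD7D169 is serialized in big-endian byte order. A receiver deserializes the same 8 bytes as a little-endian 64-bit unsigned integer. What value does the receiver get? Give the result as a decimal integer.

7625112172932986536

Stored big-endian, the bytes at ascending addresses are A8 76 2D 28 1F D7 D1 69.
Read back as little-endian, the first byte is least significant, giving 0x69D1D71F282D76A8.
0x69D1D71F282D76A8 = 7625112172932986536.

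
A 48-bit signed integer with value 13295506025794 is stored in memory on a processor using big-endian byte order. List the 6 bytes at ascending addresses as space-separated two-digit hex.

0C 17 99 E9 ED 42

13295506025794 in hexadecimal, padded to 48 bits, is 0x0C1799E9ED42.
Split into bytes (most-significant first): 0C 17 99 E9 ED 42.
Big-endian stores the most-significant byte at the lowest address.
So the memory order matches the most-significant-first order: 0C 17 99 E9 ED 42.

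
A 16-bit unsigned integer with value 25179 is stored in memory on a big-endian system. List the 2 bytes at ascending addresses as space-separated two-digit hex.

25179 in hexadecimal, padded to 16 bits, is 0x625B.
Split into bytes (most-significant first): 62 5B.
In big-endian order the high byte comes first in memory.
So the memory order matches the most-significant-first order: 62 5B.

62 5B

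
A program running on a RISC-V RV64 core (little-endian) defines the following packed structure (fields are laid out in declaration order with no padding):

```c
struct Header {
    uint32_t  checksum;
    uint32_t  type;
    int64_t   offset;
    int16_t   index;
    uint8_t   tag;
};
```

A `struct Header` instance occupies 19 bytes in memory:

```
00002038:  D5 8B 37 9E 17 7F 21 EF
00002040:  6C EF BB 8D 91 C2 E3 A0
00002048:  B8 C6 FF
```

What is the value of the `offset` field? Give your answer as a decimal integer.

`offset` follows `checksum` (4 B), `type` (4 B), so it starts at offset 4 + 4 = 8 and occupies 8 bytes.
Bytes at offsets 8..15: 6C EF BB 8D 91 C2 E3 A0.
Little-endian: lowest address holds the least-significant byte.
Reassemble most-significant byte first: A0 E3 C2 91 8D BB EF 6C → 0xA0E3C2918DBBEF6C.
Top bit is set, so as a signed 64-bit value this is 0xA0E3C2918DBBEF6C − 2^64 = -6853420277523812500.

-6853420277523812500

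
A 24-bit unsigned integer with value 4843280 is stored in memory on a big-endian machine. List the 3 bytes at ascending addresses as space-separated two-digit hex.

49 E7 10

4843280 in hexadecimal, padded to 24 bits, is 0x49E710.
Split into bytes (most-significant first): 49 E7 10.
Big-endian stores the most-significant byte at the lowest address.
So the memory order matches the most-significant-first order: 49 E7 10.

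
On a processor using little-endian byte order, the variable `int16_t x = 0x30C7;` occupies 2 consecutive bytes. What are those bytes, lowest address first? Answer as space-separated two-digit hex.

C7 30

Split into bytes (most-significant first): 30 C7.
Little-endian stores the least-significant byte at the lowest address.
So at ascending addresses the bytes are C7 30.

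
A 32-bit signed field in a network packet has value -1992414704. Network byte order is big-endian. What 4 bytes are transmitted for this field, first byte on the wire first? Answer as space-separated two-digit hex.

Two's complement of -1992414704 in 32 bits: 1992414704 = 0x76C1D5F0; invert → 0x893E2A0F; add 1 → 0x893E2A10.
Split into bytes (most-significant first): 89 3E 2A 10.
In big-endian order the high byte comes first in memory.
So the memory order matches the most-significant-first order: 89 3E 2A 10.

89 3E 2A 10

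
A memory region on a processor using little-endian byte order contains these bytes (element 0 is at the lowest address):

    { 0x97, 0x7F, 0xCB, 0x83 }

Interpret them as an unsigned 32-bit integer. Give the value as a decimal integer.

Little-endian stores the least-significant byte at the lowest address.
Reassemble most-significant byte first: 83 CB 7F 97 → 0x83CB7F97.
0x83CB7F97 = 2211151767.

2211151767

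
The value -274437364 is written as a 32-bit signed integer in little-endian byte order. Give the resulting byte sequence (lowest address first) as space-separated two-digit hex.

0C 6B A4 EF

Two's complement of -274437364 in 32 bits: 274437364 = 0x105B94F4; invert → 0xEFA46B0B; add 1 → 0xEFA46B0C.
Split into bytes (most-significant first): EF A4 6B 0C.
Little-endian stores the least-significant byte at the lowest address.
So at ascending addresses the bytes are 0C 6B A4 EF.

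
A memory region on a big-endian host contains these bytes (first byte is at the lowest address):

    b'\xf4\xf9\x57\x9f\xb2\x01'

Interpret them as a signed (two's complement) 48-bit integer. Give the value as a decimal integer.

Big-endian: lowest address holds the most-significant byte.
The bytes are already most-significant first: 0xF4F9579FB201.
Top bit is set, so as a signed 48-bit value this is 0xF4F9579FB201 − 2^48 = -12123222593023.

-12123222593023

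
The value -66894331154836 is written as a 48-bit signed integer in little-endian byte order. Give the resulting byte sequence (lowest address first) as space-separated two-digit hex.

Two's complement of -66894331154836 in 48 bits: 66894331154836 = 0x3CD70CD89194; invert → 0xC328F3276E6B; add 1 → 0xC328F3276E6C.
Split into bytes (most-significant first): C3 28 F3 27 6E 6C.
Little-endian: lowest address holds the least-significant byte.
So at ascending addresses the bytes are 6C 6E 27 F3 28 C3.

6C 6E 27 F3 28 C3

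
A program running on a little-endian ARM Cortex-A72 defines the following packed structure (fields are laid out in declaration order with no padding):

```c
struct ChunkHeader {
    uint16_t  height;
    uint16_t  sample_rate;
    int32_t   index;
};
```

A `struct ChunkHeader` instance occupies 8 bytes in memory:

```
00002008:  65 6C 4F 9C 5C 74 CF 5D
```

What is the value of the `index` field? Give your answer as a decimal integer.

1573876828

`index` follows `height` (2 B), `sample_rate` (2 B), so it starts at offset 2 + 2 = 4 and occupies 4 bytes.
Bytes at offsets 4..7: 5C 74 CF 5D.
Little-endian stores the least-significant byte at the lowest address.
Reassemble most-significant byte first: 5D CF 74 5C → 0x5DCF745C.
0x5DCF745C = 1573876828.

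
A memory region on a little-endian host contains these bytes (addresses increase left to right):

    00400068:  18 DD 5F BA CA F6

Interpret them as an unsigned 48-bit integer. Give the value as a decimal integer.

Little-endian: lowest address holds the least-significant byte.
Reassemble most-significant byte first: F6 CA BA 5F DD 18 → 0xF6CABA5FDD18.
0xF6CABA5FDD18 = 271350570671384.

271350570671384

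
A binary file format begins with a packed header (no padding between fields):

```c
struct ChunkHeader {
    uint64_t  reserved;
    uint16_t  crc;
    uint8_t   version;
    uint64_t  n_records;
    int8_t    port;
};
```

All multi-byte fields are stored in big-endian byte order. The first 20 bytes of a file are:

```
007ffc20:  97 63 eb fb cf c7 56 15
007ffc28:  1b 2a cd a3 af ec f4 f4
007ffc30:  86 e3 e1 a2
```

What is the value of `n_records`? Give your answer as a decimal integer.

`n_records` follows `reserved` (8 B), `crc` (2 B), `version` (1 B), so it starts at offset 8 + 2 + 1 = 11 and occupies 8 bytes.
Bytes at offsets 11..18: A3 AF EC F4 F4 86 E3 E1.
In big-endian order the high byte comes first in memory.
The bytes are already most-significant first: 0xA3AFECF4F486E3E1.
0xA3AFECF4F486E3E1 = 11794906485925274593.

11794906485925274593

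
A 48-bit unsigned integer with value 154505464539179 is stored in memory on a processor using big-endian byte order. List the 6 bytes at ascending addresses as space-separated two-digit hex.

154505464539179 in hexadecimal, padded to 48 bits, is 0x8C859B54682B.
Split into bytes (most-significant first): 8C 85 9B 54 68 2B.
Big-endian stores the most-significant byte at the lowest address.
So the memory order matches the most-significant-first order: 8C 85 9B 54 68 2B.

8C 85 9B 54 68 2B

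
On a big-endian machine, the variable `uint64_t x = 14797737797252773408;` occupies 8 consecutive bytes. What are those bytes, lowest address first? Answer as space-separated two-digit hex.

14797737797252773408 in hexadecimal, padded to 64 bits, is 0xCD5C201FF49F7620.
Split into bytes (most-significant first): CD 5C 20 1F F4 9F 76 20.
Big-endian: lowest address holds the most-significant byte.
So the memory order matches the most-significant-first order: CD 5C 20 1F F4 9F 76 20.

CD 5C 20 1F F4 9F 76 20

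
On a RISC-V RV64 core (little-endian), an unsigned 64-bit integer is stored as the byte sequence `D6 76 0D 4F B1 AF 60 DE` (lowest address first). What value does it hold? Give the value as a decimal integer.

16024000650254579414

Little-endian: lowest address holds the least-significant byte.
Reassemble most-significant byte first: DE 60 AF B1 4F 0D 76 D6 → 0xDE60AFB14F0D76D6.
0xDE60AFB14F0D76D6 = 16024000650254579414.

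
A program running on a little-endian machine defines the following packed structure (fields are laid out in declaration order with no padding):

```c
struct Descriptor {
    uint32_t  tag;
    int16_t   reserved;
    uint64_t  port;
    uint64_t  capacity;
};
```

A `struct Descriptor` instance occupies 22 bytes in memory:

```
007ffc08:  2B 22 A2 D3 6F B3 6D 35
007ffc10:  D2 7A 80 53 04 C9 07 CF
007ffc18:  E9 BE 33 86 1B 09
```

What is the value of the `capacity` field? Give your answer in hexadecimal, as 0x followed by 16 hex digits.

0x091B8633BEE9CF07

`capacity` follows `tag` (4 B), `reserved` (2 B), `port` (8 B), so it starts at offset 4 + 2 + 8 = 14 and occupies 8 bytes.
Bytes at offsets 14..21: 07 CF E9 BE 33 86 1B 09.
Little-endian: lowest address holds the least-significant byte.
Reassemble most-significant byte first: 09 1B 86 33 BE E9 CF 07 → 0x091B8633BEE9CF07.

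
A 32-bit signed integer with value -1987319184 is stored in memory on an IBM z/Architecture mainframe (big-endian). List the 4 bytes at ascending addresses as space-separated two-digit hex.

Two's complement of -1987319184 in 32 bits: 1987319184 = 0x76741590; invert → 0x898BEA6F; add 1 → 0x898BEA70.
Split into bytes (most-significant first): 89 8B EA 70.
In big-endian order the high byte comes first in memory.
So the memory order matches the most-significant-first order: 89 8B EA 70.

89 8B EA 70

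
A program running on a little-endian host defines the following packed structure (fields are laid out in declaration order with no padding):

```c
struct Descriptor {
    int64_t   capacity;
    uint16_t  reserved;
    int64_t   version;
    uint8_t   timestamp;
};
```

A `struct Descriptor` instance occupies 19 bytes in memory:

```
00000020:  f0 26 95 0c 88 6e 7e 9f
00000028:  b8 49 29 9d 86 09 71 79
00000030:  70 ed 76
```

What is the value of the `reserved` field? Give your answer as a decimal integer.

18872

`reserved` follows `capacity` (8 bytes), so it starts at byte offset 8 and occupies 2 bytes.
Bytes at offsets 8..9: B8 49.
Little-endian stores the least-significant byte at the lowest address.
Reassemble most-significant byte first: 49 B8 → 0x49B8.
0x49B8 = 18872.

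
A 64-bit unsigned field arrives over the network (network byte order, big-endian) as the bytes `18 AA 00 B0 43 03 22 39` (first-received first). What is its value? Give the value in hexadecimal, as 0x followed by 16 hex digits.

Big-endian: lowest address holds the most-significant byte.
The bytes are already most-significant first: 0x18AA00B043032239.

0x18AA00B043032239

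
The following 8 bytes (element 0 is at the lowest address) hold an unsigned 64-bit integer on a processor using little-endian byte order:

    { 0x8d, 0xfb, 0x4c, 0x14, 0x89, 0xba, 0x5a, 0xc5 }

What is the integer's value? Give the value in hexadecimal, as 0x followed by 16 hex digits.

0xC55ABA89144CFB8D

Little-endian stores the least-significant byte at the lowest address.
Reassemble most-significant byte first: C5 5A BA 89 14 4C FB 8D → 0xC55ABA89144CFB8D.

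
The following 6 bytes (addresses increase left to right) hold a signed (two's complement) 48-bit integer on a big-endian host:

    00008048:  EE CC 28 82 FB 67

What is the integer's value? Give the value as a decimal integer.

In big-endian order the high byte comes first in memory.
The bytes are already most-significant first: 0xEECC2882FB67.
Top bit is set, so as a signed 48-bit value this is 0xEECC2882FB67 − 2^48 = -18914356298905.

-18914356298905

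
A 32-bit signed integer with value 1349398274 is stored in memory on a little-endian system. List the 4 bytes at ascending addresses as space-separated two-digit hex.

1349398274 in hexadecimal, padded to 32 bits, is 0x506E2F02.
Split into bytes (most-significant first): 50 6E 2F 02.
In little-endian order the low byte comes first in memory.
So at ascending addresses the bytes are 02 2F 6E 50.

02 2F 6E 50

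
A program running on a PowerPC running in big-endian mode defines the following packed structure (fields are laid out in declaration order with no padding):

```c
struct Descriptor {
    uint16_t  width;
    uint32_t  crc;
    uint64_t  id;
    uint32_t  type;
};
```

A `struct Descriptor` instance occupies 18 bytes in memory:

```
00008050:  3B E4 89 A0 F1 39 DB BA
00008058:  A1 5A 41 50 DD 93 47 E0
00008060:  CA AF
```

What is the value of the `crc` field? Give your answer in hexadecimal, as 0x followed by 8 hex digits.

`crc` follows `width` (2 bytes), so it starts at byte offset 2 and occupies 4 bytes.
Bytes at offsets 2..5: 89 A0 F1 39.
Big-endian: lowest address holds the most-significant byte.
The bytes are already most-significant first: 0x89A0F139.

0x89A0F139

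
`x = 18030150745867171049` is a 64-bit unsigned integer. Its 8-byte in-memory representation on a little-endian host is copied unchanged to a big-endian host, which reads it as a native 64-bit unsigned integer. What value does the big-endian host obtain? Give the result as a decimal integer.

16804100461940848634

18030150745867171049 in 64-bit hexadecimal is 0xFA37F693562834E9.
Stored little-endian, the bytes at ascending addresses are E9 34 28 56 93 F6 37 FA.
Read back as big-endian, the last byte is least significant, giving 0xE934285693F637FA.
0xE934285693F637FA = 16804100461940848634.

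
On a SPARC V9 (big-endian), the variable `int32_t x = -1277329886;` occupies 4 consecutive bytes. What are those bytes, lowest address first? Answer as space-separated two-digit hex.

Two's complement of -1277329886 in 32 bits: 1277329886 = 0x4C2281DE; invert → 0xB3DD7E21; add 1 → 0xB3DD7E22.
Split into bytes (most-significant first): B3 DD 7E 22.
Big-endian: lowest address holds the most-significant byte.
So the memory order matches the most-significant-first order: B3 DD 7E 22.

B3 DD 7E 22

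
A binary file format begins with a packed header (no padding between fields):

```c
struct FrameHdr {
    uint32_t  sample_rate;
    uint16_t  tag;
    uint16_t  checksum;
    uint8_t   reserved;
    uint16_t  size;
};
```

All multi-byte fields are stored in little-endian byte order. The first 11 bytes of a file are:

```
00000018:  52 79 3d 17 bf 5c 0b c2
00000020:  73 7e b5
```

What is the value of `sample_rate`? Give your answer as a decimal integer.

`sample_rate` is the first field, at byte offset 0, occupying 4 bytes.
Bytes at offsets 0..3: 52 79 3D 17.
Little-endian: lowest address holds the least-significant byte.
Reassemble most-significant byte first: 17 3D 79 52 → 0x173D7952.
0x173D7952 = 389904722.

389904722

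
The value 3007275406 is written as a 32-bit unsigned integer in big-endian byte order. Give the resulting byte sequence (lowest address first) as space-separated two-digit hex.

B3 3F 61 8E

3007275406 in hexadecimal, padded to 32 bits, is 0xB33F618E.
Split into bytes (most-significant first): B3 3F 61 8E.
Big-endian stores the most-significant byte at the lowest address.
So the memory order matches the most-significant-first order: B3 3F 61 8E.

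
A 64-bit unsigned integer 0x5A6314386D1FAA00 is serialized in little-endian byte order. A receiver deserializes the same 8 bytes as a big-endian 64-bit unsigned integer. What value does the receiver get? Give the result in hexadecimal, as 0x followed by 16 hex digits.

Stored little-endian, the bytes at ascending addresses are 00 AA 1F 6D 38 14 63 5A.
Read back as big-endian, the last byte is least significant, giving 0x00AA1F6D3814635A.

0x00AA1F6D3814635A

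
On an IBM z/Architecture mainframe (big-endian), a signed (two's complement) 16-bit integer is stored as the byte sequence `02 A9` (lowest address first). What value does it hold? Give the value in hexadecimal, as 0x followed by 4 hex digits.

In big-endian order the high byte comes first in memory.
The bytes are already most-significant first: 0x02A9.

0x02A9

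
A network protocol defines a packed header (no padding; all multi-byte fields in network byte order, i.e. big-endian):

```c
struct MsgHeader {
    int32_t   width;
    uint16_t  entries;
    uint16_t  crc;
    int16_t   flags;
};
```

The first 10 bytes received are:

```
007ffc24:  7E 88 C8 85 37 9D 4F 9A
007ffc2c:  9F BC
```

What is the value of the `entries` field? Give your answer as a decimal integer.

`entries` follows `width` (4 bytes), so it starts at byte offset 4 and occupies 2 bytes.
Bytes at offsets 4..5: 37 9D.
Big-endian: lowest address holds the most-significant byte.
The bytes are already most-significant first: 0x379D.
0x379D = 14237.

14237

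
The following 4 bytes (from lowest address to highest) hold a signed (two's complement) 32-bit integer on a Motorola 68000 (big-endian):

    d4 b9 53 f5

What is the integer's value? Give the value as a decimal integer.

-726051851

Big-endian stores the most-significant byte at the lowest address.
The bytes are already most-significant first: 0xD4B953F5.
Top bit is set, so as a signed 32-bit value this is 0xD4B953F5 − 2^32 = -726051851.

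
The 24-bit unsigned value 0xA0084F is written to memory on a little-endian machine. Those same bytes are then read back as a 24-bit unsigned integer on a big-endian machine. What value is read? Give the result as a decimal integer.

5179552

Stored little-endian, the bytes at ascending addresses are 4F 08 A0.
Read back as big-endian, the last byte is least significant, giving 0x4F08A0.
0x4F08A0 = 5179552.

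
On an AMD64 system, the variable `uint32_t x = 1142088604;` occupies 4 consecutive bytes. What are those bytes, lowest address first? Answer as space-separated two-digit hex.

9C E3 12 44

1142088604 in hexadecimal, padded to 32 bits, is 0x4412E39C.
Split into bytes (most-significant first): 44 12 E3 9C.
Little-endian: lowest address holds the least-significant byte.
So at ascending addresses the bytes are 9C E3 12 44.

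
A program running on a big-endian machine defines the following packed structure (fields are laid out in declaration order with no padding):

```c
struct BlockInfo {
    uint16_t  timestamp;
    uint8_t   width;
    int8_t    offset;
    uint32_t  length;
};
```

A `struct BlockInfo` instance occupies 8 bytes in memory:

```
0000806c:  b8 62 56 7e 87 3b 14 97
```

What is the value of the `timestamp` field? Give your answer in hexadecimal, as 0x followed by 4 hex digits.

0xB862

`timestamp` is the first field, at byte offset 0, occupying 2 bytes.
Bytes at offsets 0..1: B8 62.
Big-endian: lowest address holds the most-significant byte.
The bytes are already most-significant first: 0xB862.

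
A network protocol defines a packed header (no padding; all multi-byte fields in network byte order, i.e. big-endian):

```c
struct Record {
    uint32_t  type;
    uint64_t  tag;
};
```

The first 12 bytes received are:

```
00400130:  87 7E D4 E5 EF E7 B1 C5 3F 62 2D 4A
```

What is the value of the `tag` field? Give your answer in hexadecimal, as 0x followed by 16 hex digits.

0xEFE7B1C53F622D4A

`tag` follows `type` (4 bytes), so it starts at byte offset 4 and occupies 8 bytes.
Bytes at offsets 4..11: EF E7 B1 C5 3F 62 2D 4A.
Big-endian: lowest address holds the most-significant byte.
The bytes are already most-significant first: 0xEFE7B1C53F622D4A.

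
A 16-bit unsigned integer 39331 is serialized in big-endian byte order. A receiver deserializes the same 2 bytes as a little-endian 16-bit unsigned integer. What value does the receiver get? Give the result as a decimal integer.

41881

39331 in 16-bit hexadecimal is 0x99A3.
Stored big-endian, the bytes at ascending addresses are 99 A3.
Read back as little-endian, the first byte is least significant, giving 0xA399.
0xA399 = 41881.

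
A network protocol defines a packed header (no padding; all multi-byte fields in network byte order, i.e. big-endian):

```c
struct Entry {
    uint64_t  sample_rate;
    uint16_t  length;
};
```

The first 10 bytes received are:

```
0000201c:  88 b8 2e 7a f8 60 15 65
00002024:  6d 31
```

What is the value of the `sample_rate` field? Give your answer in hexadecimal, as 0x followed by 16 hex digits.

0x88B82E7AF8601565

`sample_rate` is the first field, at byte offset 0, occupying 8 bytes.
Bytes at offsets 0..7: 88 B8 2E 7A F8 60 15 65.
Big-endian: lowest address holds the most-significant byte.
The bytes are already most-significant first: 0x88B82E7AF8601565.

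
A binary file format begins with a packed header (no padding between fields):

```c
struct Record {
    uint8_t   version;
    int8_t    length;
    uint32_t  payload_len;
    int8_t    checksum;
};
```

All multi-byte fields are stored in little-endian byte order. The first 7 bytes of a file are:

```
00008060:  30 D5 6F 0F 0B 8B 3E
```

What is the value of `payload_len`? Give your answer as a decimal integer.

`payload_len` follows `version` (1 B), `length` (1 B), so it starts at offset 1 + 1 = 2 and occupies 4 bytes.
Bytes at offsets 2..5: 6F 0F 0B 8B.
In little-endian order the low byte comes first in memory.
Reassemble most-significant byte first: 8B 0B 0F 6F → 0x8B0B0F6F.
0x8B0B0F6F = 2332757871.

2332757871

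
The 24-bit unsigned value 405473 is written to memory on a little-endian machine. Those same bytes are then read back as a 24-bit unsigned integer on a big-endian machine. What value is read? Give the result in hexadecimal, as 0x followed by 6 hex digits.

0xE12F06

405473 in 24-bit hexadecimal is 0x062FE1.
Stored little-endian, the bytes at ascending addresses are E1 2F 06.
Read back as big-endian, the last byte is least significant, giving 0xE12F06.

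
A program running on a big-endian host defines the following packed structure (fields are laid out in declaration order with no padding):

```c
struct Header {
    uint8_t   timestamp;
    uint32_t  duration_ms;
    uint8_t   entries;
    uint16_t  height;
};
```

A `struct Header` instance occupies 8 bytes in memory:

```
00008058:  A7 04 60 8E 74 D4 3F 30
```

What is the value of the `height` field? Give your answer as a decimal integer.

16176

`height` follows `timestamp` (1 B), `duration_ms` (4 B), `entries` (1 B), so it starts at offset 1 + 4 + 1 = 6 and occupies 2 bytes.
Bytes at offsets 6..7: 3F 30.
Big-endian stores the most-significant byte at the lowest address.
The bytes are already most-significant first: 0x3F30.
0x3F30 = 16176.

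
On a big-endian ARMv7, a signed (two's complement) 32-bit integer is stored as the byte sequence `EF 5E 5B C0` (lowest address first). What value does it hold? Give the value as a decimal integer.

-279028800

Big-endian: lowest address holds the most-significant byte.
The bytes are already most-significant first: 0xEF5E5BC0.
Top bit is set, so as a signed 32-bit value this is 0xEF5E5BC0 − 2^32 = -279028800.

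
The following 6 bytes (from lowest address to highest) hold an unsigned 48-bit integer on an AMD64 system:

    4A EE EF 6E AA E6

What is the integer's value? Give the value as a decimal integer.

Little-endian stores the least-significant byte at the lowest address.
Reassemble most-significant byte first: E6 AA 6E EF EE 4A → 0xE6AA6EEFEE4A.
0xE6AA6EEFEE4A = 253619680046666.

253619680046666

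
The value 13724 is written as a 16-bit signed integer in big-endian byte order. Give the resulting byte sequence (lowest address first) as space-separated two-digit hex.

35 9C

13724 in hexadecimal, padded to 16 bits, is 0x359C.
Split into bytes (most-significant first): 35 9C.
Big-endian stores the most-significant byte at the lowest address.
So the memory order matches the most-significant-first order: 35 9C.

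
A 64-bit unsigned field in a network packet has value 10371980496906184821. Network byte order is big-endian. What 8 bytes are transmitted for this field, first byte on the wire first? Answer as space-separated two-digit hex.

8F F0 AD 4F 0F 5F 68 75

10371980496906184821 in hexadecimal, padded to 64 bits, is 0x8FF0AD4F0F5F6875.
Split into bytes (most-significant first): 8F F0 AD 4F 0F 5F 68 75.
In big-endian order the high byte comes first in memory.
So the memory order matches the most-significant-first order: 8F F0 AD 4F 0F 5F 68 75.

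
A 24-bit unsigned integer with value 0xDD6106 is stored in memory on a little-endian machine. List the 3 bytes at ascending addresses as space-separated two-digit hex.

06 61 DD

Split into bytes (most-significant first): DD 61 06.
Little-endian stores the least-significant byte at the lowest address.
So at ascending addresses the bytes are 06 61 DD.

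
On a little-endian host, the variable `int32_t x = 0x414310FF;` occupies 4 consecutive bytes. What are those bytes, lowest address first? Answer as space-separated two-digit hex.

FF 10 43 41

Split into bytes (most-significant first): 41 43 10 FF.
In little-endian order the low byte comes first in memory.
So at ascending addresses the bytes are FF 10 43 41.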